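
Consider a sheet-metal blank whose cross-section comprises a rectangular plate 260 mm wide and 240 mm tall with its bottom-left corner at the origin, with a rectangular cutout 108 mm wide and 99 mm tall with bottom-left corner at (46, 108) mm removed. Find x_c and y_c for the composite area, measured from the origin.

x_c = 136.20 mm, y_c = 112.25 mm

plate: A = 260 × 240 = 62400.00, centroid at (130.00, 120.00).
hole: A = −(108 × 99) = -10692.00, centroid at (100.00, 157.50).
ΣA = 51708.00 mm², ΣAx_c = 7042800.00 mm³, ΣAy_c = 5804010.00 mm³.
x_c = 7042800.00/51708.00 = 136.20 mm; y_c = 5804010.00/51708.00 = 112.25 mm.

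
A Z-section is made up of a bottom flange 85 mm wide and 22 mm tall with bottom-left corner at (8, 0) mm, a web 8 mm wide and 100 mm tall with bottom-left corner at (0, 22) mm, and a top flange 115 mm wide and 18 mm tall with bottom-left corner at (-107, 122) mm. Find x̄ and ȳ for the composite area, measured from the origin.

x̄ = -1.02 mm, ȳ = 73.70 mm

Part | A | x̄ᵢ | ȳᵢ | A·x̄ᵢ | A·ȳᵢ
bottom flange | 1870.00 | 50.50 | 11.00 | 94435.00 | 20570.00
web | 800.00 | 4.00 | 72.00 | 3200.00 | 57600.00
top flange | 2070.00 | -49.50 | 131.00 | -102465.00 | 271170.00
Σ | 4740.00 |  |  | -4830.00 | 349340.00
x̄ = -4830.00 / 4740.00 = -1.02 mm
ȳ = 349340.00 / 4740.00 = 73.70 mm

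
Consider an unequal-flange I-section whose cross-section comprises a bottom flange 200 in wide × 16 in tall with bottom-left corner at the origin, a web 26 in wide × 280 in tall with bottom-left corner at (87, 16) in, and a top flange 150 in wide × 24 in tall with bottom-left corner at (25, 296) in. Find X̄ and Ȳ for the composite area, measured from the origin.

bottom flange: A = 200 × 16 = 3200.00, centroid at (100.00, 8.00).
web: A = 26 × 280 = 7280.00, centroid at (100.00, 156.00).
top flange: A = 150 × 24 = 3600.00, centroid at (100.00, 308.00).
ΣA = 14080.00 in²
ΣAX̄ = (3200.00)(100.00) + (7280.00)(100.00) + (3600.00)(100.00) = 1408000.00 in³
ΣAȲ = (3200.00)(8.00) + (7280.00)(156.00) + (3600.00)(308.00) = 2270080.00 in³
X̄ = 1408000.00 / 14080.00 = 100.00 in
Ȳ = 2270080.00 / 14080.00 = 161.23 in

X̄ = 100.00 in, Ȳ = 161.23 in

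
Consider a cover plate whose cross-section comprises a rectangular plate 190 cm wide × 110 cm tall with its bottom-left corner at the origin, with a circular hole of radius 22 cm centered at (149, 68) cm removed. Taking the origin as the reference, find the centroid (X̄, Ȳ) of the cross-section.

plate: A = 190 × 110 = 20900.00, centroid at (95.00, 55.00).
hole: A = −π·22² = -1520.53, centroid at (149.00, 68.00).
ΣA = 19379.47 cm²
ΣAX̄ = (20900.00)(95.00) + (-1520.53)(149.00) = 1758940.90 cm³
ΣAȲ = (20900.00)(55.00) + (-1520.53)(68.00) = 1046103.90 cm³
X̄ = 1758940.90 / 19379.47 = 90.76 cm
Ȳ = 1046103.90 / 19379.47 = 53.98 cm

X̄ = 90.76 cm, Ȳ = 53.98 cm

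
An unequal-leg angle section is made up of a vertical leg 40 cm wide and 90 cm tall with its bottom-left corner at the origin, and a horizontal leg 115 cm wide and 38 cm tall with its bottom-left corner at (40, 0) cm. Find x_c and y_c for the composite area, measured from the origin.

x_c = 62.49 cm, y_c = 30.74 cm

vertical leg: A = 40 × 90 = 3600.00, centroid at (20.00, 45.00).
horizontal leg: A = 115 × 38 = 4370.00, centroid at (97.50, 19.00).
ΣA = 7970.00 cm²
ΣAx_c = (3600.00)(20.00) + (4370.00)(97.50) = 498075.00 cm³
ΣAy_c = (3600.00)(45.00) + (4370.00)(19.00) = 245030.00 cm³
x_c = 498075.00 / 7970.00 = 62.49 cm
y_c = 245030.00 / 7970.00 = 30.74 cm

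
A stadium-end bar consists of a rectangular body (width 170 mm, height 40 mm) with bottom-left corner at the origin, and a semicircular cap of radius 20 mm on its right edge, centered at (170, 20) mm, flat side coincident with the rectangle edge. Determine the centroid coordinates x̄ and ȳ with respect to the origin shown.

x̄ = 92.91 mm, ȳ = 20.00 mm

rectangular body: A = 170 × 40 = 6800.00, centroid at (85.00, 20.00).
semicircular end: A = ½π·20² = 628.32, centroid at (178.49, 20.00).
ΣA = 7428.32 mm², ΣAx̄ = 690147.48 mm³, ΣAȳ = 148566.37 mm³.
x̄ = 690147.48/7428.32 = 92.91 mm; ȳ = 148566.37/7428.32 = 20.00 mm.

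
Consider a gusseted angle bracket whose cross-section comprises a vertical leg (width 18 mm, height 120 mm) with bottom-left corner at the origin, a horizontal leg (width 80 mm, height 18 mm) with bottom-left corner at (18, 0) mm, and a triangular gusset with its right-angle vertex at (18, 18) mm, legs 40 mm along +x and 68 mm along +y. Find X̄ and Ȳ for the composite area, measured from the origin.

vertical leg: A = 18 × 120 = 2160.00, centroid at (9.00, 60.00).
horizontal leg: A = 80 × 18 = 1440.00, centroid at (58.00, 9.00).
gusset: A = ½·40·68 = 1360.00, centroid at (31.33, 40.67).
ΣA = 4960.00 mm²
ΣAX̄ = (2160.00)(9.00) + (1440.00)(58.00) + (1360.00)(31.33) = 145573.33 mm³
ΣAȲ = (2160.00)(60.00) + (1440.00)(9.00) + (1360.00)(40.67) = 197866.67 mm³
X̄ = 145573.33 / 4960.00 = 29.35 mm
Ȳ = 197866.67 / 4960.00 = 39.89 mm

X̄ = 29.35 mm, Ȳ = 39.89 mm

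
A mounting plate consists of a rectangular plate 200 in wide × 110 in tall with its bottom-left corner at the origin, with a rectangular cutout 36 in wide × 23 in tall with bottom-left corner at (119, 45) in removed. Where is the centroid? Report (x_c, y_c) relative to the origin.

x_c = 98.55 in, y_c = 54.94 in

plate: A = 200 × 110 = 22000.00, centroid at (100.00, 55.00).
hole: A = −(36 × 23) = -828.00, centroid at (137.00, 56.50).
ΣA = 21172.00 in²
ΣAx_c = (22000.00)(100.00) + (-828.00)(137.00) = 2086564.00 in³
ΣAy_c = (22000.00)(55.00) + (-828.00)(56.50) = 1163218.00 in³
x_c = 2086564.00 / 21172.00 = 98.55 in
y_c = 1163218.00 / 21172.00 = 54.94 in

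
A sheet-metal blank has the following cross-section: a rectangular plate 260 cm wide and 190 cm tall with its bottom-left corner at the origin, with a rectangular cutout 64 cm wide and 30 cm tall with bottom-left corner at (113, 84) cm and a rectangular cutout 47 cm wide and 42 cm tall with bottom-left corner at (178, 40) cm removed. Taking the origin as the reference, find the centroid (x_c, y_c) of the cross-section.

x_c = 126.27 cm, y_c = 96.31 cm

plate: A = 260 × 190 = 49400.00, centroid at (130.00, 95.00).
hole 1: A = −(64 × 30) = -1920.00, centroid at (145.00, 99.00).
hole 2: A = −(47 × 42) = -1974.00, centroid at (201.50, 61.00).
ΣA = 45506.00 cm², ΣAx_c = 5745839.00 cm³, ΣAy_c = 4382506.00 cm³.
x_c = 5745839.00/45506.00 = 126.27 cm; y_c = 4382506.00/45506.00 = 96.31 cm.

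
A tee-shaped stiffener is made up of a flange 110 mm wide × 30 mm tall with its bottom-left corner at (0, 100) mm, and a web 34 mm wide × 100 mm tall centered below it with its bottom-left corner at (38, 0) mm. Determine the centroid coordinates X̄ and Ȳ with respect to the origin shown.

X̄ = 55.00 mm, Ȳ = 82.01 mm

Part | A | x̄ᵢ | ȳᵢ | A·x̄ᵢ | A·ȳᵢ
web | 3400.00 | 55.00 | 50.00 | 187000.00 | 170000.00
flange | 3300.00 | 55.00 | 115.00 | 181500.00 | 379500.00
Σ | 6700.00 |  |  | 368500.00 | 549500.00
X̄ = 368500.00 / 6700.00 = 55.00 mm
Ȳ = 549500.00 / 6700.00 = 82.01 mm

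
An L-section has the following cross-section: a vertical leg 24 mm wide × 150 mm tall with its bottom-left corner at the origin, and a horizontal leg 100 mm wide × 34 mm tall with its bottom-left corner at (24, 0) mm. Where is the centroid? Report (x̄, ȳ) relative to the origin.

Part | A | x̄ᵢ | ȳᵢ | A·x̄ᵢ | A·ȳᵢ
vertical leg | 3600.00 | 12.00 | 75.00 | 43200.00 | 270000.00
horizontal leg | 3400.00 | 74.00 | 17.00 | 251600.00 | 57800.00
Σ | 7000.00 |  |  | 294800.00 | 327800.00
x̄ = 294800.00 / 7000.00 = 42.11 mm
ȳ = 327800.00 / 7000.00 = 46.83 mm

x̄ = 42.11 mm, ȳ = 46.83 mm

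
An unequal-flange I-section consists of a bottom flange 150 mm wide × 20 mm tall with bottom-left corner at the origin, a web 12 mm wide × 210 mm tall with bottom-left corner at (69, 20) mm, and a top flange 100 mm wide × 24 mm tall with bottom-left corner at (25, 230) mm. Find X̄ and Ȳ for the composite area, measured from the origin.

Part | A | x̄ᵢ | ȳᵢ | A·x̄ᵢ | A·ȳᵢ
bottom flange | 3000.00 | 75.00 | 10.00 | 225000.00 | 30000.00
web | 2520.00 | 75.00 | 125.00 | 189000.00 | 315000.00
top flange | 2400.00 | 75.00 | 242.00 | 180000.00 | 580800.00
Σ | 7920.00 |  |  | 594000.00 | 925800.00
X̄ = 594000.00 / 7920.00 = 75.00 mm
Ȳ = 925800.00 / 7920.00 = 116.89 mm

X̄ = 75.00 mm, Ȳ = 116.89 mm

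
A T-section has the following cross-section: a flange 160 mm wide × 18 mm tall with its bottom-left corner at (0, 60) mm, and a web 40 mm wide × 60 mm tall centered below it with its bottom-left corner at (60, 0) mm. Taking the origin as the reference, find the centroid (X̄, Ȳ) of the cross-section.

web: A = 40 × 60 = 2400.00, centroid at (80.00, 30.00).
flange: A = 160 × 18 = 2880.00, centroid at (80.00, 69.00).
ΣA = 5280.00 mm², ΣAX̄ = 422400.00 mm³, ΣAȲ = 270720.00 mm³.
X̄ = 422400.00/5280.00 = 80.00 mm; Ȳ = 270720.00/5280.00 = 51.27 mm.

X̄ = 80.00 mm, Ȳ = 51.27 mm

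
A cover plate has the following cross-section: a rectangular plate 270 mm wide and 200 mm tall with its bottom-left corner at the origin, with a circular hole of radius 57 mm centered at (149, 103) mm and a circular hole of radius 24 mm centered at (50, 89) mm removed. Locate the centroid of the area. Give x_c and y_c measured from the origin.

x_c = 135.26 mm, y_c = 99.74 mm

plate: A = 270 × 200 = 54000.00, centroid at (135.00, 100.00).
hole 1: A = −π·57² = -10207.03, centroid at (149.00, 103.00).
hole 2: A = −π·24² = -1809.56, centroid at (50.00, 89.00).
ΣA = 41983.41 mm², ΣAx_c = 5678673.99 mm³, ΣAy_c = 4187624.84 mm³.
x_c = 5678673.99/41983.41 = 135.26 mm; y_c = 4187624.84/41983.41 = 99.74 mm.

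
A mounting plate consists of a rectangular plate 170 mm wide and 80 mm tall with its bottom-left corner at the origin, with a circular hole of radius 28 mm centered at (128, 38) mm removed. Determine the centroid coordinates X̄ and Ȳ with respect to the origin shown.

plate: A = 170 × 80 = 13600.00, centroid at (85.00, 40.00).
hole: A = −π·28² = -2463.01, centroid at (128.00, 38.00).
ΣA = 11136.99 mm²
ΣAX̄ = (13600.00)(85.00) + (-2463.01)(128.00) = 840734.89 mm³
ΣAȲ = (13600.00)(40.00) + (-2463.01)(38.00) = 450405.67 mm³
X̄ = 840734.89 / 11136.99 = 75.49 mm
Ȳ = 450405.67 / 11136.99 = 40.44 mm

X̄ = 75.49 mm, Ȳ = 40.44 mm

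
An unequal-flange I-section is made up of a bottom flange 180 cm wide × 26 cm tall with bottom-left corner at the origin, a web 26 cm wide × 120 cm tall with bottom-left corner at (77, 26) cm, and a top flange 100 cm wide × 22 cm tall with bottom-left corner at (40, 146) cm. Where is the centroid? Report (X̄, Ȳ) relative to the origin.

X̄ = 90.00 cm, Ȳ = 67.46 cm

bottom flange: A = 180 × 26 = 4680.00, centroid at (90.00, 13.00).
web: A = 26 × 120 = 3120.00, centroid at (90.00, 86.00).
top flange: A = 100 × 22 = 2200.00, centroid at (90.00, 157.00).
ΣA = 10000.00 cm²
ΣAX̄ = (4680.00)(90.00) + (3120.00)(90.00) + (2200.00)(90.00) = 900000.00 cm³
ΣAȲ = (4680.00)(13.00) + (3120.00)(86.00) + (2200.00)(157.00) = 674560.00 cm³
X̄ = 900000.00 / 10000.00 = 90.00 cm
Ȳ = 674560.00 / 10000.00 = 67.46 cm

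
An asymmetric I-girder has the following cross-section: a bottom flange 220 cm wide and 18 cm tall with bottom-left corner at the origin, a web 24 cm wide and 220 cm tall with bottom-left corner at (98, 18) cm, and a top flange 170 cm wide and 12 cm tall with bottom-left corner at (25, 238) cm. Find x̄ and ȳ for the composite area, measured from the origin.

x̄ = 110.00 cm, ȳ = 107.20 cm

Part | A | x̄ᵢ | ȳᵢ | A·x̄ᵢ | A·ȳᵢ
bottom flange | 3960.00 | 110.00 | 9.00 | 435600.00 | 35640.00
web | 5280.00 | 110.00 | 128.00 | 580800.00 | 675840.00
top flange | 2040.00 | 110.00 | 244.00 | 224400.00 | 497760.00
Σ | 11280.00 |  |  | 1240800.00 | 1209240.00
x̄ = 1240800.00 / 11280.00 = 110.00 cm
ȳ = 1209240.00 / 11280.00 = 107.20 cm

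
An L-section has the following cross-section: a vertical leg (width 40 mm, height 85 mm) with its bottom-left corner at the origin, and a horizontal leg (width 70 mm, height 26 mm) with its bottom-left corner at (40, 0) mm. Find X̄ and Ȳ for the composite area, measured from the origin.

X̄ = 39.18 mm, Ȳ = 32.21 mm

vertical leg: A = 40 × 85 = 3400.00, centroid at (20.00, 42.50).
horizontal leg: A = 70 × 26 = 1820.00, centroid at (75.00, 13.00).
ΣA = 5220.00 mm², ΣAX̄ = 204500.00 mm³, ΣAȲ = 168160.00 mm³.
X̄ = 204500.00/5220.00 = 39.18 mm; Ȳ = 168160.00/5220.00 = 32.21 mm.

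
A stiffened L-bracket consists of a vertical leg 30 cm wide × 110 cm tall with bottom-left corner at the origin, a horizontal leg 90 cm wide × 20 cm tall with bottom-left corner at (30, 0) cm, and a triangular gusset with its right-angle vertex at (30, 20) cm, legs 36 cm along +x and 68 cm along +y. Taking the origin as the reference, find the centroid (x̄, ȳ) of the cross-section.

vertical leg: A = 30 × 110 = 3300.00, centroid at (15.00, 55.00).
horizontal leg: A = 90 × 20 = 1800.00, centroid at (75.00, 10.00).
gusset: A = ½·36·68 = 1224.00, centroid at (42.00, 42.67).
ΣA = 6324.00 cm², ΣAx̄ = 235908.00 cm³, ΣAȳ = 251724.00 cm³.
x̄ = 235908.00/6324.00 = 37.30 cm; ȳ = 251724.00/6324.00 = 39.80 cm.

x̄ = 37.30 cm, ȳ = 39.80 cm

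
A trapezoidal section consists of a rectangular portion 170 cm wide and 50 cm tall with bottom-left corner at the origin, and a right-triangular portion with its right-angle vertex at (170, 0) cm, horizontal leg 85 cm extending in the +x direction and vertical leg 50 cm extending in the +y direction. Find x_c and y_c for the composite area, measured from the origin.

x_c = 107.67 cm, y_c = 23.33 cm

Part | A | x̄ᵢ | ȳᵢ | A·x̄ᵢ | A·ȳᵢ
rectangular portion | 8500.00 | 85.00 | 25.00 | 722500.00 | 212500.00
triangular portion | 2125.00 | 198.33 | 16.67 | 421458.33 | 35416.67
Σ | 10625.00 |  |  | 1143958.33 | 247916.67
x_c = 1143958.33 / 10625.00 = 107.67 cm
y_c = 247916.67 / 10625.00 = 23.33 cm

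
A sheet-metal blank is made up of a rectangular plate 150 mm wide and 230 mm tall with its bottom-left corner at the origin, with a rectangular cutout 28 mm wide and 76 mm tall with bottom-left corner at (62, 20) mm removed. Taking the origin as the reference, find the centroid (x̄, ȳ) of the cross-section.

x̄ = 74.93 mm, ȳ = 118.75 mm

plate: A = 150 × 230 = 34500.00, centroid at (75.00, 115.00).
hole: A = −(28 × 76) = -2128.00, centroid at (76.00, 58.00).
ΣA = 32372.00 mm², ΣAx̄ = 2425772.00 mm³, ΣAȳ = 3844076.00 mm³.
x̄ = 2425772.00/32372.00 = 74.93 mm; ȳ = 3844076.00/32372.00 = 118.75 mm.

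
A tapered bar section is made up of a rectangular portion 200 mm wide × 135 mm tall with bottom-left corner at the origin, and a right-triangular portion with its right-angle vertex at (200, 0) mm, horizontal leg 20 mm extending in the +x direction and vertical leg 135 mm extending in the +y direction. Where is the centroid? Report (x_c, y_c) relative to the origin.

rectangular portion: A = 200 × 135 = 27000.00, centroid at (100.00, 67.50).
triangular portion: A = ½·20·135 = 1350.00, centroid at (206.67, 45.00).
ΣA = 28350.00 mm²
ΣAx_c = (27000.00)(100.00) + (1350.00)(206.67) = 2979000.00 mm³
ΣAy_c = (27000.00)(67.50) + (1350.00)(45.00) = 1883250.00 mm³
x_c = 2979000.00 / 28350.00 = 105.08 mm
y_c = 1883250.00 / 28350.00 = 66.43 mm

x_c = 105.08 mm, y_c = 66.43 mm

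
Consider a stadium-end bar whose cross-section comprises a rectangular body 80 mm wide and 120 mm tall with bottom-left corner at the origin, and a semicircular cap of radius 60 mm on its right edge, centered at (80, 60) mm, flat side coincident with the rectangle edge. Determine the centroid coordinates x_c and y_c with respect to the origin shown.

rectangular body: A = 80 × 120 = 9600.00, centroid at (40.00, 60.00).
semicircular end: A = ½π·60² = 5654.87, centroid at (105.46, 60.00).
ΣA = 15254.87 mm², ΣAx_c = 980389.34 mm³, ΣAy_c = 915292.01 mm³.
x_c = 980389.34/15254.87 = 64.27 mm; y_c = 915292.01/15254.87 = 60.00 mm.

x_c = 64.27 mm, y_c = 60.00 mm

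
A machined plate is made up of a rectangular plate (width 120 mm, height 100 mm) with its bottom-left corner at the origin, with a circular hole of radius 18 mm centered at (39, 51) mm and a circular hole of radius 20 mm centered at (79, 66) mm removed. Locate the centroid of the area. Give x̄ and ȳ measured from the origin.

plate: A = 120 × 100 = 12000.00, centroid at (60.00, 50.00).
hole 1: A = −π·18² = -1017.88, centroid at (39.00, 51.00).
hole 2: A = −π·20² = -1256.64, centroid at (79.00, 66.00).
ΣA = 9725.49 mm², ΣAx̄ = 581028.51 mm³, ΣAȳ = 465150.28 mm³.
x̄ = 581028.51/9725.49 = 59.74 mm; ȳ = 465150.28/9725.49 = 47.83 mm.

x̄ = 59.74 mm, ȳ = 47.83 mm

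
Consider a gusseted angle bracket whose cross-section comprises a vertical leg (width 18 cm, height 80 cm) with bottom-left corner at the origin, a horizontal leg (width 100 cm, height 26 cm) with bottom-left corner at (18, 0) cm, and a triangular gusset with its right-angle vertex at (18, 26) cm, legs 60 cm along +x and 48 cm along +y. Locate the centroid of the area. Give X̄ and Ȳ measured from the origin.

Part | A | x̄ᵢ | ȳᵢ | A·x̄ᵢ | A·ȳᵢ
vertical leg | 1440.00 | 9.00 | 40.00 | 12960.00 | 57600.00
horizontal leg | 2600.00 | 68.00 | 13.00 | 176800.00 | 33800.00
gusset | 1440.00 | 38.00 | 42.00 | 54720.00 | 60480.00
Σ | 5480.00 |  |  | 244480.00 | 151880.00
X̄ = 244480.00 / 5480.00 = 44.61 cm
Ȳ = 151880.00 / 5480.00 = 27.72 cm

X̄ = 44.61 cm, Ȳ = 27.72 cm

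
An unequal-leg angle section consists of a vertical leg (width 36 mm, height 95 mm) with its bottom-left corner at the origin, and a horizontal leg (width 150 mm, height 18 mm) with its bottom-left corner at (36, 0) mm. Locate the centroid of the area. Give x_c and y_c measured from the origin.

vertical leg: A = 36 × 95 = 3420.00, centroid at (18.00, 47.50).
horizontal leg: A = 150 × 18 = 2700.00, centroid at (111.00, 9.00).
ΣA = 6120.00 mm²
ΣAx_c = (3420.00)(18.00) + (2700.00)(111.00) = 361260.00 mm³
ΣAy_c = (3420.00)(47.50) + (2700.00)(9.00) = 186750.00 mm³
x_c = 361260.00 / 6120.00 = 59.03 mm
y_c = 186750.00 / 6120.00 = 30.51 mm

x_c = 59.03 mm, y_c = 30.51 mm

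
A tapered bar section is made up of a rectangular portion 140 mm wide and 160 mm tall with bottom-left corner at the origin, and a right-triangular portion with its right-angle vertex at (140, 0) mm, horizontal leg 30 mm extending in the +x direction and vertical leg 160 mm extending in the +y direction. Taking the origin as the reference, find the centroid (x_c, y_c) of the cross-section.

rectangular portion: A = 140 × 160 = 22400.00, centroid at (70.00, 80.00).
triangular portion: A = ½·30·160 = 2400.00, centroid at (150.00, 53.33).
ΣA = 24800.00 mm²
ΣAx_c = (22400.00)(70.00) + (2400.00)(150.00) = 1928000.00 mm³
ΣAy_c = (22400.00)(80.00) + (2400.00)(53.33) = 1920000.00 mm³
x_c = 1928000.00 / 24800.00 = 77.74 mm
y_c = 1920000.00 / 24800.00 = 77.42 mm

x_c = 77.74 mm, y_c = 77.42 mm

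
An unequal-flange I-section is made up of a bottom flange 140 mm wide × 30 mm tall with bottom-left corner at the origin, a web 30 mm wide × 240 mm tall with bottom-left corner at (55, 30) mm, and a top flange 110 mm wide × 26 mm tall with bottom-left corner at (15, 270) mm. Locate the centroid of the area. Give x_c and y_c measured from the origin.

x_c = 70.00 mm, y_c = 136.91 mm

Part | A | x̄ᵢ | ȳᵢ | A·x̄ᵢ | A·ȳᵢ
bottom flange | 4200.00 | 70.00 | 15.00 | 294000.00 | 63000.00
web | 7200.00 | 70.00 | 150.00 | 504000.00 | 1080000.00
top flange | 2860.00 | 70.00 | 283.00 | 200200.00 | 809380.00
Σ | 14260.00 |  |  | 998200.00 | 1952380.00
x_c = 998200.00 / 14260.00 = 70.00 mm
y_c = 1952380.00 / 14260.00 = 136.91 mm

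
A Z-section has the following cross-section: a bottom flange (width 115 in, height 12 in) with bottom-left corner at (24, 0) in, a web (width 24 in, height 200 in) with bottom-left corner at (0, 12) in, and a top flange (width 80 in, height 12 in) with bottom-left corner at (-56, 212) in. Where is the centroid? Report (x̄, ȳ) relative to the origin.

bottom flange: A = 115 × 12 = 1380.00, centroid at (81.50, 6.00).
web: A = 24 × 200 = 4800.00, centroid at (12.00, 112.00).
top flange: A = 80 × 12 = 960.00, centroid at (-16.00, 218.00).
ΣA = 7140.00 in²
ΣAx̄ = (1380.00)(81.50) + (4800.00)(12.00) + (960.00)(-16.00) = 154710.00 in³
ΣAȳ = (1380.00)(6.00) + (4800.00)(112.00) + (960.00)(218.00) = 755160.00 in³
x̄ = 154710.00 / 7140.00 = 21.67 in
ȳ = 755160.00 / 7140.00 = 105.76 in

x̄ = 21.67 in, ȳ = 105.76 in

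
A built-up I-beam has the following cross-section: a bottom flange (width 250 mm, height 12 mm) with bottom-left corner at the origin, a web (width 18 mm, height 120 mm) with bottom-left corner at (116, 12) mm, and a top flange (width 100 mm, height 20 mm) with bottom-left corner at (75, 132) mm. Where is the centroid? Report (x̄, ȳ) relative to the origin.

x̄ = 125.00 mm, ȳ = 63.90 mm

Part | A | x̄ᵢ | ȳᵢ | A·x̄ᵢ | A·ȳᵢ
bottom flange | 3000.00 | 125.00 | 6.00 | 375000.00 | 18000.00
web | 2160.00 | 125.00 | 72.00 | 270000.00 | 155520.00
top flange | 2000.00 | 125.00 | 142.00 | 250000.00 | 284000.00
Σ | 7160.00 |  |  | 895000.00 | 457520.00
x̄ = 895000.00 / 7160.00 = 125.00 mm
ȳ = 457520.00 / 7160.00 = 63.90 mm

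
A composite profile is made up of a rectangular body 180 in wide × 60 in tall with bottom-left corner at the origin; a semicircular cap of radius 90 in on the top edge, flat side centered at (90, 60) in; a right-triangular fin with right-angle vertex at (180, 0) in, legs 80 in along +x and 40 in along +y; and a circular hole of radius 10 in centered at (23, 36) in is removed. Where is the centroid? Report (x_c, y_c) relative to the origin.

x_c = 98.37 in, y_c = 63.82 in

rectangular body: A = 180 × 60 = 10800.00, centroid at (90.00, 30.00).
semicircular top: A = ½π·90² = 12723.45, centroid at (90.00, 98.20).
triangular fin: A = ½·80·40 = 1600.00, centroid at (206.67, 13.33).
hole: A = −π·10² = -314.16, centroid at (23.00, 36.00).
ΣA = 24809.29 in², ΣAx_c = 2440551.53 in³, ΣAy_c = 1583430.61 in³.
x_c = 2440551.53/24809.29 = 98.37 in; y_c = 1583430.61/24809.29 = 63.82 in.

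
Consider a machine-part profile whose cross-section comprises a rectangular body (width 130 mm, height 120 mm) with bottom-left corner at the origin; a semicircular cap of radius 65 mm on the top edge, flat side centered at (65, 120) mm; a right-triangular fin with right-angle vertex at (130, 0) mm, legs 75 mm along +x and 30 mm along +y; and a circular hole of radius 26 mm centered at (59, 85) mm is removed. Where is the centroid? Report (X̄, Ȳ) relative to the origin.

X̄ = 70.37 mm, Ȳ = 82.22 mm

rectangular body: A = 130 × 120 = 15600.00, centroid at (65.00, 60.00).
semicircular top: A = ½π·65² = 6636.61, centroid at (65.00, 147.59).
triangular fin: A = ½·75·30 = 1125.00, centroid at (155.00, 10.00).
hole: A = −π·26² = -2123.72, centroid at (59.00, 85.00).
ΣA = 21237.90 mm²
ΣAX̄ = (15600.00)(65.00) + (6636.61)(65.00) + (1125.00)(155.00) + (-2123.72)(59.00) = 1494455.66 mm³
ΣAȲ = (15600.00)(60.00) + (6636.61)(147.59) + (1125.00)(10.00) + (-2123.72)(85.00) = 1746211.16 mm³
X̄ = 1494455.66 / 21237.90 = 70.37 mm
Ȳ = 1746211.16 / 21237.90 = 82.22 mm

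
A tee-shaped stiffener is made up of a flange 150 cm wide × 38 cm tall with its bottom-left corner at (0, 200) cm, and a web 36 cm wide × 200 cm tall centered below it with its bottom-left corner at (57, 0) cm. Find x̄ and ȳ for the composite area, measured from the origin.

x̄ = 75.00 cm, ȳ = 152.58 cm

Part | A | x̄ᵢ | ȳᵢ | A·x̄ᵢ | A·ȳᵢ
web | 7200.00 | 75.00 | 100.00 | 540000.00 | 720000.00
flange | 5700.00 | 75.00 | 219.00 | 427500.00 | 1248300.00
Σ | 12900.00 |  |  | 967500.00 | 1968300.00
x̄ = 967500.00 / 12900.00 = 75.00 cm
ȳ = 1968300.00 / 12900.00 = 152.58 cm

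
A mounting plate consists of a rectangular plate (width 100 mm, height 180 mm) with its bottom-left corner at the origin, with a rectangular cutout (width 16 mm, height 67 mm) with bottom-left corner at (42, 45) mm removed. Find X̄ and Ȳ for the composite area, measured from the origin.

Part | A | x̄ᵢ | ȳᵢ | A·x̄ᵢ | A·ȳᵢ
plate | 18000.00 | 50.00 | 90.00 | 900000.00 | 1620000.00
hole | -1072.00 | 50.00 | 78.50 | -53600.00 | -84152.00
Σ | 16928.00 |  |  | 846400.00 | 1535848.00
X̄ = 846400.00 / 16928.00 = 50.00 mm
Ȳ = 1535848.00 / 16928.00 = 90.73 mm

X̄ = 50.00 mm, Ȳ = 90.73 mm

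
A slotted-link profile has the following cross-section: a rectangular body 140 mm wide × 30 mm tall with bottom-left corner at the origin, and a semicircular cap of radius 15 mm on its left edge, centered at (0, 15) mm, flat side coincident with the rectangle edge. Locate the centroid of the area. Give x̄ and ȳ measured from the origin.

rectangular body: A = 140 × 30 = 4200.00, centroid at (70.00, 15.00).
semicircular end: A = ½π·15² = 353.43, centroid at (-6.37, 15.00).
ΣA = 4553.43 mm², ΣAx̄ = 291750.00 mm³, ΣAȳ = 68301.44 mm³.
x̄ = 291750.00/4553.43 = 64.07 mm; ȳ = 68301.44/4553.43 = 15.00 mm.

x̄ = 64.07 mm, ȳ = 15.00 mm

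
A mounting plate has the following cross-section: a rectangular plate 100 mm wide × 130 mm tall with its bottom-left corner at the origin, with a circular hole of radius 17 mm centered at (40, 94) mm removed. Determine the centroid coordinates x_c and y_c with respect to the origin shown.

x_c = 50.75 mm, y_c = 62.82 mm

plate: A = 100 × 130 = 13000.00, centroid at (50.00, 65.00).
hole: A = −π·17² = -907.92, centroid at (40.00, 94.00).
ΣA = 12092.08 mm²
ΣAx_c = (13000.00)(50.00) + (-907.92)(40.00) = 613683.19 mm³
ΣAy_c = (13000.00)(65.00) + (-907.92)(94.00) = 759655.49 mm³
x_c = 613683.19 / 12092.08 = 50.75 mm
y_c = 759655.49 / 12092.08 = 62.82 mm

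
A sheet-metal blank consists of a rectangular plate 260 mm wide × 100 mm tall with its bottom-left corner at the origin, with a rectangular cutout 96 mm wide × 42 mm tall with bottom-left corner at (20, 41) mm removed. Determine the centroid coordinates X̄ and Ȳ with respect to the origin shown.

X̄ = 141.38 mm, Ȳ = 47.80 mm

plate: A = 260 × 100 = 26000.00, centroid at (130.00, 50.00).
hole: A = −(96 × 42) = -4032.00, centroid at (68.00, 62.00).
ΣA = 21968.00 mm², ΣAX̄ = 3105824.00 mm³, ΣAȲ = 1050016.00 mm³.
X̄ = 3105824.00/21968.00 = 141.38 mm; Ȳ = 1050016.00/21968.00 = 47.80 mm.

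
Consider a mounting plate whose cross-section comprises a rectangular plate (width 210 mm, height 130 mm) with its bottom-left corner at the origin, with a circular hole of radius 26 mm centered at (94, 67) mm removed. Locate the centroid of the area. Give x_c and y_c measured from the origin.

x_c = 105.93 mm, y_c = 64.83 mm

plate: A = 210 × 130 = 27300.00, centroid at (105.00, 65.00).
hole: A = −π·26² = -2123.72, centroid at (94.00, 67.00).
ΣA = 25176.28 mm²
ΣAx_c = (27300.00)(105.00) + (-2123.72)(94.00) = 2666870.64 mm³
ΣAy_c = (27300.00)(65.00) + (-2123.72)(67.00) = 1632210.99 mm³
x_c = 2666870.64 / 25176.28 = 105.93 mm
y_c = 1632210.99 / 25176.28 = 64.83 mm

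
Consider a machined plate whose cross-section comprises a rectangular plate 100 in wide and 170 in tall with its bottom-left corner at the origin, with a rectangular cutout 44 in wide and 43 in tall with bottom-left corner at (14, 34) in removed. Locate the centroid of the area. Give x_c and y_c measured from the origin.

x_c = 51.75 in, y_c = 88.69 in

plate: A = 100 × 170 = 17000.00, centroid at (50.00, 85.00).
hole: A = −(44 × 43) = -1892.00, centroid at (36.00, 55.50).
ΣA = 15108.00 in², ΣAx_c = 781888.00 in³, ΣAy_c = 1339994.00 in³.
x_c = 781888.00/15108.00 = 51.75 in; y_c = 1339994.00/15108.00 = 88.69 in.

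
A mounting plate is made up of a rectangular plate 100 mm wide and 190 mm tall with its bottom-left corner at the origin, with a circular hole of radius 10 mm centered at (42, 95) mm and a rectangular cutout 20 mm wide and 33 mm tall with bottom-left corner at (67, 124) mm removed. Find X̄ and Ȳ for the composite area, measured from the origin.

Part | A | x̄ᵢ | ȳᵢ | A·x̄ᵢ | A·ȳᵢ
plate | 19000.00 | 50.00 | 95.00 | 950000.00 | 1805000.00
hole 1 | -314.16 | 42.00 | 95.00 | -13194.69 | -29845.13
hole 2 | -660.00 | 77.00 | 140.50 | -50820.00 | -92730.00
Σ | 18025.84 |  |  | 885985.31 | 1682424.87
X̄ = 885985.31 / 18025.84 = 49.15 mm
Ȳ = 1682424.87 / 18025.84 = 93.33 mm

X̄ = 49.15 mm, Ȳ = 93.33 mm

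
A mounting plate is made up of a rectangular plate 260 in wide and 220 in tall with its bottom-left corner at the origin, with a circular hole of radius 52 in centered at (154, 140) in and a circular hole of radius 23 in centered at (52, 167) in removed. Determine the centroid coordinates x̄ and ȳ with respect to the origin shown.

x̄ = 128.42 in, ȳ = 102.57 in

plate: A = 260 × 220 = 57200.00, centroid at (130.00, 110.00).
hole 1: A = −π·52² = -8494.87, centroid at (154.00, 140.00).
hole 2: A = −π·23² = -1661.90, centroid at (52.00, 167.00).
ΣA = 47043.23 in², ΣAx̄ = 6041371.62 in³, ΣAȳ = 4825180.97 in³.
x̄ = 6041371.62/47043.23 = 128.42 in; ȳ = 4825180.97/47043.23 = 102.57 in.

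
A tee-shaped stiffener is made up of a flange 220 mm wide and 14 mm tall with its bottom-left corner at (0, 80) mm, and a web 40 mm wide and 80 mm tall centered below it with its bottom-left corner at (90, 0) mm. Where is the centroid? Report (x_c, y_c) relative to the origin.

web: A = 40 × 80 = 3200.00, centroid at (110.00, 40.00).
flange: A = 220 × 14 = 3080.00, centroid at (110.00, 87.00).
ΣA = 6280.00 mm²
ΣAx_c = (3200.00)(110.00) + (3080.00)(110.00) = 690800.00 mm³
ΣAy_c = (3200.00)(40.00) + (3080.00)(87.00) = 395960.00 mm³
x_c = 690800.00 / 6280.00 = 110.00 mm
y_c = 395960.00 / 6280.00 = 63.05 mm

x_c = 110.00 mm, y_c = 63.05 mm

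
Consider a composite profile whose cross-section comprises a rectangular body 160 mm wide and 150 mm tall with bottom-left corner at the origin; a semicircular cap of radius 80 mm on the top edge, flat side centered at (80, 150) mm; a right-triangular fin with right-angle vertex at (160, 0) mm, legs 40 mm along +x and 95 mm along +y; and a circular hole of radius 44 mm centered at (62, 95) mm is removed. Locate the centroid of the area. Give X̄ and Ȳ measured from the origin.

X̄ = 89.60 mm, Ȳ = 104.84 mm

Part | A | x̄ᵢ | ȳᵢ | A·x̄ᵢ | A·ȳᵢ
rectangular body | 24000.00 | 80.00 | 75.00 | 1920000.00 | 1800000.00
semicircular top | 10053.10 | 80.00 | 183.95 | 804247.72 | 1849297.81
triangular fin | 1900.00 | 173.33 | 31.67 | 329333.33 | 60166.67
hole | -6082.12 | 62.00 | 95.00 | -377091.65 | -577801.72
Σ | 29870.97 |  |  | 2676489.40 | 3131662.75
X̄ = 2676489.40 / 29870.97 = 89.60 mm
Ȳ = 3131662.75 / 29870.97 = 104.84 mm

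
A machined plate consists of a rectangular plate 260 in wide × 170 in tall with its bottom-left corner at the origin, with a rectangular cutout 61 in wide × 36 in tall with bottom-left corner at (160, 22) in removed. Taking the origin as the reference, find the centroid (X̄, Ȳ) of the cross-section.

X̄ = 126.84 in, Ȳ = 87.35 in

Part | A | x̄ᵢ | ȳᵢ | A·x̄ᵢ | A·ȳᵢ
plate | 44200.00 | 130.00 | 85.00 | 5746000.00 | 3757000.00
hole | -2196.00 | 190.50 | 40.00 | -418338.00 | -87840.00
Σ | 42004.00 |  |  | 5327662.00 | 3669160.00
X̄ = 5327662.00 / 42004.00 = 126.84 in
Ȳ = 3669160.00 / 42004.00 = 87.35 in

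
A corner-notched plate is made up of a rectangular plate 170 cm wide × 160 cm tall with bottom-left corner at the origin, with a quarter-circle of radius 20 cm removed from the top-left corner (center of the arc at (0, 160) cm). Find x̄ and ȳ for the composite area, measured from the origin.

Part | A | x̄ᵢ | ȳᵢ | A·x̄ᵢ | A·ȳᵢ
plate | 27200.00 | 85.00 | 80.00 | 2312000.00 | 2176000.00
removed quarter-circle | -314.16 | 8.49 | 151.51 | -2666.67 | -47598.82
Σ | 26885.84 |  |  | 2309333.33 | 2128401.18
x̄ = 2309333.33 / 26885.84 = 85.89 cm
ȳ = 2128401.18 / 26885.84 = 79.16 cm

x̄ = 85.89 cm, ȳ = 79.16 cm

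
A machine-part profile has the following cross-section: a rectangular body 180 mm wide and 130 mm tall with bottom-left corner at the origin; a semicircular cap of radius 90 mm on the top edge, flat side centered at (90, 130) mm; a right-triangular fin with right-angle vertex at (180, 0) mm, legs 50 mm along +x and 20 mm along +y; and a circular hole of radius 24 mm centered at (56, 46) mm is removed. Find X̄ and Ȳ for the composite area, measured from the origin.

Part | A | x̄ᵢ | ȳᵢ | A·x̄ᵢ | A·ȳᵢ
rectangular body | 23400.00 | 90.00 | 65.00 | 2106000.00 | 1521000.00
semicircular top | 12723.45 | 90.00 | 168.20 | 1145110.52 | 2140048.53
triangular fin | 500.00 | 196.67 | 6.67 | 98333.33 | 3333.33
hole | -1809.56 | 56.00 | 46.00 | -101335.21 | -83239.64
Σ | 34813.89 |  |  | 3248108.64 | 3581142.23
X̄ = 3248108.64 / 34813.89 = 93.30 mm
Ȳ = 3581142.23 / 34813.89 = 102.87 mm

X̄ = 93.30 mm, Ȳ = 102.87 mm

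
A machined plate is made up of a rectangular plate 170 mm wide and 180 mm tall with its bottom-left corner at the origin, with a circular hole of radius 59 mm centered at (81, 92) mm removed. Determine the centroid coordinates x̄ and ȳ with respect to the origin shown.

x̄ = 87.22 mm, ȳ = 88.89 mm

plate: A = 170 × 180 = 30600.00, centroid at (85.00, 90.00).
hole: A = −π·59² = -10935.88, centroid at (81.00, 92.00).
ΣA = 19664.12 mm², ΣAx̄ = 1715193.39 mm³, ΣAȳ = 1747898.67 mm³.
x̄ = 1715193.39/19664.12 = 87.22 mm; ȳ = 1747898.67/19664.12 = 88.89 mm.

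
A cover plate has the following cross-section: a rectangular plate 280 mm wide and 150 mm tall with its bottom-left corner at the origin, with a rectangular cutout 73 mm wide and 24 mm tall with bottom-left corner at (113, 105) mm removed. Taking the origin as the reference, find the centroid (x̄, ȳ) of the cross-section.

plate: A = 280 × 150 = 42000.00, centroid at (140.00, 75.00).
hole: A = −(73 × 24) = -1752.00, centroid at (149.50, 117.00).
ΣA = 40248.00 mm²
ΣAx̄ = (42000.00)(140.00) + (-1752.00)(149.50) = 5618076.00 mm³
ΣAȳ = (42000.00)(75.00) + (-1752.00)(117.00) = 2945016.00 mm³
x̄ = 5618076.00 / 40248.00 = 139.59 mm
ȳ = 2945016.00 / 40248.00 = 73.17 mm

x̄ = 139.59 mm, ȳ = 73.17 mm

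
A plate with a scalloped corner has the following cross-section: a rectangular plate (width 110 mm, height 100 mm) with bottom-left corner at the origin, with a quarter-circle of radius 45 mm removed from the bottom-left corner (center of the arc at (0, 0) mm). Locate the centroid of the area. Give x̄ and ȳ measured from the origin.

x̄ = 61.07 mm, ȳ = 55.22 mm

Part | A | x̄ᵢ | ȳᵢ | A·x̄ᵢ | A·ȳᵢ
plate | 11000.00 | 55.00 | 50.00 | 605000.00 | 550000.00
removed quarter-circle | -1590.43 | 19.10 | 19.10 | -30375.00 | -30375.00
Σ | 9409.57 |  |  | 574625.00 | 519625.00
x̄ = 574625.00 / 9409.57 = 61.07 mm
ȳ = 519625.00 / 9409.57 = 55.22 mm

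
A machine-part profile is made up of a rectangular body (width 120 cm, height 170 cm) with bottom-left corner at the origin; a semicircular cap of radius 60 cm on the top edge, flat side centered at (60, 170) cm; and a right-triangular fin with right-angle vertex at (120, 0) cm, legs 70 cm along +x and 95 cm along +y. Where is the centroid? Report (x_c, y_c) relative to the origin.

Part | A | x̄ᵢ | ȳᵢ | A·x̄ᵢ | A·ȳᵢ
rectangular body | 20400.00 | 60.00 | 85.00 | 1224000.00 | 1734000.00
semicircular top | 5654.87 | 60.00 | 195.46 | 339292.01 | 1105327.35
triangular fin | 3325.00 | 143.33 | 31.67 | 476583.33 | 105291.67
Σ | 29379.87 |  |  | 2039875.34 | 2944619.02
x_c = 2039875.34 / 29379.87 = 69.43 cm
y_c = 2944619.02 / 29379.87 = 100.23 cm

x_c = 69.43 cm, y_c = 100.23 cm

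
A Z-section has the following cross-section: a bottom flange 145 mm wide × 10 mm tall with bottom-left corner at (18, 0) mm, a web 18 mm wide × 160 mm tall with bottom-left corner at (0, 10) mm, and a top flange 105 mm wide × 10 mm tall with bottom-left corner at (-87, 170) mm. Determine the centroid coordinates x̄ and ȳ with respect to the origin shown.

x̄ = 22.48 mm, ȳ = 83.68 mm

bottom flange: A = 145 × 10 = 1450.00, centroid at (90.50, 5.00).
web: A = 18 × 160 = 2880.00, centroid at (9.00, 90.00).
top flange: A = 105 × 10 = 1050.00, centroid at (-34.50, 175.00).
ΣA = 5380.00 mm², ΣAx̄ = 120920.00 mm³, ΣAȳ = 450200.00 mm³.
x̄ = 120920.00/5380.00 = 22.48 mm; ȳ = 450200.00/5380.00 = 83.68 mm.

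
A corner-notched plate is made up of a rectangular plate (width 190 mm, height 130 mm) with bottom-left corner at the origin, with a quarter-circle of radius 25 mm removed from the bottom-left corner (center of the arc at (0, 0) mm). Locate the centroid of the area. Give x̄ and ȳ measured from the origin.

plate: A = 190 × 130 = 24700.00, centroid at (95.00, 65.00).
removed quarter-circle: A = −¼π·25² = -490.87, centroid at (10.61, 10.61).
ΣA = 24209.13 mm²
ΣAx̄ = (24700.00)(95.00) + (-490.87)(10.61) = 2341291.67 mm³
ΣAȳ = (24700.00)(65.00) + (-490.87)(10.61) = 1600291.67 mm³
x̄ = 2341291.67 / 24209.13 = 96.71 mm
ȳ = 1600291.67 / 24209.13 = 66.10 mm

x̄ = 96.71 mm, ȳ = 66.10 mm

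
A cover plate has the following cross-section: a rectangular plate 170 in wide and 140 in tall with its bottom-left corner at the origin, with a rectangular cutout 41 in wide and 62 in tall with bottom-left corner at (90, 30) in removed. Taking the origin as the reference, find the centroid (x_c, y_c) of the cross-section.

x_c = 81.95 in, y_c = 71.08 in

plate: A = 170 × 140 = 23800.00, centroid at (85.00, 70.00).
hole: A = −(41 × 62) = -2542.00, centroid at (110.50, 61.00).
ΣA = 21258.00 in²
ΣAx_c = (23800.00)(85.00) + (-2542.00)(110.50) = 1742109.00 in³
ΣAy_c = (23800.00)(70.00) + (-2542.00)(61.00) = 1510938.00 in³
x_c = 1742109.00 / 21258.00 = 81.95 in
y_c = 1510938.00 / 21258.00 = 71.08 in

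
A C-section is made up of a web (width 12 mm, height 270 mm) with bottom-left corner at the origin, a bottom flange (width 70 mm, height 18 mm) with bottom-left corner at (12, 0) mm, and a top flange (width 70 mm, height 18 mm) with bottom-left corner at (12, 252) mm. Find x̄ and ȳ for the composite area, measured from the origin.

x̄ = 23.94 mm, ȳ = 135.00 mm

web: A = 12 × 270 = 3240.00, centroid at (6.00, 135.00).
bottom flange: A = 70 × 18 = 1260.00, centroid at (47.00, 9.00).
top flange: A = 70 × 18 = 1260.00, centroid at (47.00, 261.00).
ΣA = 5760.00 mm²
ΣAx̄ = (3240.00)(6.00) + (1260.00)(47.00) + (1260.00)(47.00) = 137880.00 mm³
ΣAȳ = (3240.00)(135.00) + (1260.00)(9.00) + (1260.00)(261.00) = 777600.00 mm³
x̄ = 137880.00 / 5760.00 = 23.94 mm
ȳ = 777600.00 / 5760.00 = 135.00 mm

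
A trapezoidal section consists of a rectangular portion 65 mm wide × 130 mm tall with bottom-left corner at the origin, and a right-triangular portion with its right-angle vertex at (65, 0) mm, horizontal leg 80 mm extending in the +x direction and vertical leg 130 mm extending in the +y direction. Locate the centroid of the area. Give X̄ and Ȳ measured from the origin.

rectangular portion: A = 65 × 130 = 8450.00, centroid at (32.50, 65.00).
triangular portion: A = ½·80·130 = 5200.00, centroid at (91.67, 43.33).
ΣA = 13650.00 mm², ΣAX̄ = 751291.67 mm³, ΣAȲ = 774583.33 mm³.
X̄ = 751291.67/13650.00 = 55.04 mm; Ȳ = 774583.33/13650.00 = 56.75 mm.

X̄ = 55.04 mm, Ȳ = 56.75 mm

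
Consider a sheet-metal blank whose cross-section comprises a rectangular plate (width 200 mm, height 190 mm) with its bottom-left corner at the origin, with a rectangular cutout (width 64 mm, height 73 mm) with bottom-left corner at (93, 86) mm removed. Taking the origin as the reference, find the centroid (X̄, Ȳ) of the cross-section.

plate: A = 200 × 190 = 38000.00, centroid at (100.00, 95.00).
hole: A = −(64 × 73) = -4672.00, centroid at (125.00, 122.50).
ΣA = 33328.00 mm², ΣAX̄ = 3216000.00 mm³, ΣAȲ = 3037680.00 mm³.
X̄ = 3216000.00/33328.00 = 96.50 mm; Ȳ = 3037680.00/33328.00 = 91.14 mm.

X̄ = 96.50 mm, Ȳ = 91.14 mm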